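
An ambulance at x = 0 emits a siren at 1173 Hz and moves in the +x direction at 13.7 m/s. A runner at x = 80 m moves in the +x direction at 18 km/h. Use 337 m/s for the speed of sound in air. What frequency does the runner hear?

18 km/h = 5 m/s.
The observer lies on the +x side, so the source is heading toward the observer and the observer is heading away from the source.
With source approaching and observer receding, f' = f · (v − v_o)/(v − v_s).
f' = 1173 × (337 − 5)/(337 − 13.7) = 1173 × 332/323.3 ≈ 1205 Hz.

1205 Hz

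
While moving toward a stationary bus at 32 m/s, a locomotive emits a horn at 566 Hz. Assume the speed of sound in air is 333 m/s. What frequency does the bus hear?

626 Hz

With the source moving toward a stationary observer, f' = f · v/(v − v_s).
f' = 566 × 333/(333 − 32) = 566 × 333/301 ≈ 626 Hz.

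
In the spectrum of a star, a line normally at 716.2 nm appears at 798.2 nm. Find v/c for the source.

0.108c

λ'/λ₀ = 1.1145 > 1 (redshift), so the source is receding.
λ'/λ₀ = √((1 + β)/(1 − β)) for a receding source ⇒ β = (r² − 1)/(r² + 1) with r = λ'/λ₀.
β = (1.2421 − 1)/(1.2421 + 1) ≈ 0.108.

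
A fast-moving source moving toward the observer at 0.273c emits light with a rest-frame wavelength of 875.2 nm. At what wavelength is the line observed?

661.4 nm

Relativistic Doppler for wavelength: λ' = λ₀ · √((1 − β)/(1 + β)).
λ' = 875.2 × √(0.7270/1.2730) = 875.2 × 0.75571 ≈ 661.4 nm.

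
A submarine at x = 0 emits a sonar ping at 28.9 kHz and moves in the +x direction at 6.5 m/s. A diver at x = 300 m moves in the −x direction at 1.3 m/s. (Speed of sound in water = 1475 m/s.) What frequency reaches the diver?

29.1 kHz

The observer lies on the +x side, so the source is heading toward the observer and the observer is heading toward the source.
Both move, so f' = f · (v + v_o)/(v − v_s).
f' = 28.9 × (1475 + 1.3)/(1475 − 6.5) = 28.9 × 1476.3/1468.5 ≈ 29.1 kHz.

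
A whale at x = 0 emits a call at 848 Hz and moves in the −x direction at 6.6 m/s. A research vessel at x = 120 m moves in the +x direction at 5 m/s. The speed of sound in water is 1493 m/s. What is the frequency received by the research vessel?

841 Hz

The observer lies on the +x side, so the source is heading away from the observer and the observer is heading away from the source.
Both move, so f' = f · (v − v_o)/(v + v_s).
f' = 848 × (1493 − 5)/(1493 + 6.6) = 848 × 1488/1499.6 ≈ 841 Hz.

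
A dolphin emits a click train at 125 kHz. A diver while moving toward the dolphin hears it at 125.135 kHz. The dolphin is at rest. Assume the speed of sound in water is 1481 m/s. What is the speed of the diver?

1.60 m/s

f' = f · (v + v_o)/v ⇒ v_o = v · |f'/f − 1|.
v_o = 1481 × |125.135/125 − 1| = 1481 × 0.00108 ≈ 1.60 m/s.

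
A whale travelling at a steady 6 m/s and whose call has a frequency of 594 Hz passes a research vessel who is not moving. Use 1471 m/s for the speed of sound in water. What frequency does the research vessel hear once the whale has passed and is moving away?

Receding: f₂ = f · v/(v + v_s) = 594 × 1471/1477 ≈ 592 Hz.

592 Hz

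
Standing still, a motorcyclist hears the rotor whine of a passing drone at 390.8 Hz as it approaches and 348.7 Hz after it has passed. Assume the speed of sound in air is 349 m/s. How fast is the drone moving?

f₁/f₂ = (v + v_s)/(v − v_s), so v_s = v · (f₁ − f₂)/(f₁ + f₂).
v_s = 349 × (390.8 − 348.7)/(390.8 + 348.7) = 349 × 42.1/739.5 ≈ 19.9 m/s.

19.9 m/s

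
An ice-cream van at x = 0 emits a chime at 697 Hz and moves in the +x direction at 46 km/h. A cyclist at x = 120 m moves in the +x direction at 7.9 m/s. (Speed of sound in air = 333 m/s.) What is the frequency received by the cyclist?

46 km/h = 12.78 m/s.
The observer lies on the +x side, so the source is heading toward the observer and the observer is heading away from the source.
General Doppler shift: f' = f · (v − v_o)/(v − v_s).
f' = 697 × (333 − 7.9)/(333 − 12.78) = 697 × 325.1/320.22 ≈ 708 Hz.

708 Hz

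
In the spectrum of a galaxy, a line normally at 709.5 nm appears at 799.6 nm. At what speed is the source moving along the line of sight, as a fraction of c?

λ'/λ₀ = 1.1270 > 1 (redshift), so the source is receding.
λ'/λ₀ = √((1 + β)/(1 − β)) for a receding source ⇒ β = (r² − 1)/(r² + 1) with r = λ'/λ₀.
β = (1.2701 − 1)/(1.2701 + 1) ≈ 0.119.

0.119c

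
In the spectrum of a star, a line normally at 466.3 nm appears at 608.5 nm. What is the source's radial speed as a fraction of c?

λ'/λ₀ = 1.3050 > 1 (redshift), so the source is receding.
λ'/λ₀ = √((1 + β)/(1 − β)) for a receding source ⇒ β = (r² − 1)/(r² + 1) with r = λ'/λ₀.
β = (1.7029 − 1)/(1.7029 + 1) ≈ 0.260.

0.260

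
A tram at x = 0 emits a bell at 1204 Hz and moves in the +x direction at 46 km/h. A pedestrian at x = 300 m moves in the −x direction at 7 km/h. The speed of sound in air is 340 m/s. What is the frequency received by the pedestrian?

46 km/h = 12.78 m/s; 7 km/h = 1.944 m/s.
The observer lies on the +x side, so the source is heading toward the observer and the observer is heading toward the source.
Both move, so f' = f · (v + v_o)/(v − v_s).
f' = 1204 × (340 + 1.944)/(340 − 12.78) = 1204 × 341.94/327.22 ≈ 1258 Hz.

1258 Hz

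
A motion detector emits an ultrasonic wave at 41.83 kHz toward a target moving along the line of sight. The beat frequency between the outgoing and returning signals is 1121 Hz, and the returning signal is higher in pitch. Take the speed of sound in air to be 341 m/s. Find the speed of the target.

4.5 m/s

Double Doppler shift off a moving reflector: f₂ = f₀ · (v + u)/(v − u) (u > 0 toward emitter).
Returning signal is higher, so f₂ = f₀ + Δf = 41830 + 1121 = 42951 Hz.
Rearranging, u = v · (f₂ − f₀)/(f₂ + f₀) = 341 × 1121/84781 ≈ 4.5 m/s.
So the target is moving at 4.5 m/s toward the emitter.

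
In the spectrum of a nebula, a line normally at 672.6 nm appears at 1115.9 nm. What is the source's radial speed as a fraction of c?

0.467c

λ'/λ₀ = 1.6591 > 1 (redshift), so the source is receding.
λ'/λ₀ = √((1 + β)/(1 − β)) for a receding source ⇒ β = (r² − 1)/(r² + 1) with r = λ'/λ₀.
β = (2.7526 − 1)/(2.7526 + 1) ≈ 0.467.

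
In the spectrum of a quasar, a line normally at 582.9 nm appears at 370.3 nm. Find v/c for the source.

λ'/λ₀ = 0.6353 < 1 (blueshift), so the source is approaching.
λ'/λ₀ = √((1 − β)/(1 + β)) for an approaching source ⇒ β = (1 − r²)/(1 + r²) with r = λ'/λ₀.
β = (1 − 0.4036)/(1 + 0.4036) ≈ 0.425.

0.425c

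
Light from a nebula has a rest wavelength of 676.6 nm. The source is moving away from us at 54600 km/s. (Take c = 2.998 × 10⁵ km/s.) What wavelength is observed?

813.4 nm

β = v/c = 54600/299800 = 0.1821.
Relativistic Doppler for wavelength: λ' = λ₀ · √((1 + β)/(1 − β)).
λ' = 676.6 × √(1.1821/0.8179) = 676.6 × 1.20223 ≈ 813.4 nm.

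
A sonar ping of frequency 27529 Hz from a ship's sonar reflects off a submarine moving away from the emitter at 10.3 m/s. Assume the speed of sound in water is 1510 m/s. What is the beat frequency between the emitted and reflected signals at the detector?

373 Hz

At the submarine (a moving observer), f₁ = f₀ · (v − u)/v = 27529 × 1499.7/1510 ≈ 27341 Hz.
On reflection it acts as a source moving away from the stationary detector: f₂ = f₁ · v/(v + u) = 27341 × 1510/1520.3 ≈ 27156 Hz.
Beat frequency: |f₂ − f₀| = 2u·f₀/(v + u) = 2 × 10.3 × 27529/1520.3 ≈ 373 Hz.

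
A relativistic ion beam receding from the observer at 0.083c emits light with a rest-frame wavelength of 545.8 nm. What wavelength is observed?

Relativistic Doppler for wavelength: λ' = λ₀ · √((1 + β)/(1 − β)).
λ' = 545.8 × √(1.0830/0.9170) = 545.8 × 1.08675 ≈ 593.1 nm.

593.1 nm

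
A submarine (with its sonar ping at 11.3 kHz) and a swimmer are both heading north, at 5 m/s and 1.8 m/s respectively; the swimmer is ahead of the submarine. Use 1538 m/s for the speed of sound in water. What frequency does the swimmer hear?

11.32 kHz

The swimmer is ahead, so the submarine is moving toward it while the swimmer is moving away from the submarine.
Both move, so f' = f · (v − v_o)/(v − v_s).
f' = 11.3 × (1538 − 1.8)/(1538 − 5) = 11.3 × 1536.2/1533 ≈ 11.32 kHz.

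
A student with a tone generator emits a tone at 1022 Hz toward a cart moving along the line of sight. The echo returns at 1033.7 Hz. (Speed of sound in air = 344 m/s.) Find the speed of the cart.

Double Doppler shift off a moving reflector: f₂ = f₀ · (v + u)/(v − u) (u > 0 toward emitter).
Rearranging, u = v · (f₂ − f₀)/(f₂ + f₀) = 344 × 11.7/2055.7 ≈ 1.96 m/s.
So the cart is moving at 1.96 m/s toward the emitter.

1.96 m/s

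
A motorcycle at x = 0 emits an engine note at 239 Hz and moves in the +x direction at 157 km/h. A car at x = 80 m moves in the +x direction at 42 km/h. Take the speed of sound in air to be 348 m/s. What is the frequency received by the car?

157 km/h = 43.61 m/s; 42 km/h = 11.67 m/s.
The observer lies on the +x side, so the source is heading toward the observer and the observer is heading away from the source.
With source approaching and observer receding, f' = f · (v − v_o)/(v − v_s).
f' = 239 × (348 − 11.67)/(348 − 43.61) = 239 × 336.33/304.39 ≈ 264 Hz.

264 Hz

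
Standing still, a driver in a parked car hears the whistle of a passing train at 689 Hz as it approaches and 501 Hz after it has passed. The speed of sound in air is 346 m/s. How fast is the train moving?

f₁/f₂ = (v + v_s)/(v − v_s), so v_s = v · (f₁ − f₂)/(f₁ + f₂).
v_s = 346 × (689 − 501)/(689 + 501) = 346 × 188/1190 ≈ 55 m/s.

55 m/s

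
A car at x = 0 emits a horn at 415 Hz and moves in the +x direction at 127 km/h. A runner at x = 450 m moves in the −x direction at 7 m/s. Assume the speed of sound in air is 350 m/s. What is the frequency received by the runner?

127 km/h = 35.28 m/s.
The observer lies on the +x side, so the source is heading toward the observer and the observer is heading toward the source.
General Doppler shift: f' = f · (v + v_o)/(v − v_s).
f' = 415 × (350 + 7)/(350 − 35.28) = 415 × 357/314.72 ≈ 471 Hz.

471 Hz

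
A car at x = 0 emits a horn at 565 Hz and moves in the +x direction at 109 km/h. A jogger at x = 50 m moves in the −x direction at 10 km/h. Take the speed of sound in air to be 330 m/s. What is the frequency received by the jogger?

627 Hz

109 km/h = 30.28 m/s; 10 km/h = 2.778 m/s.
The observer lies on the +x side, so the source is heading toward the observer and the observer is heading toward the source.
Both move, so f' = f · (v + v_o)/(v − v_s).
f' = 565 × (330 + 2.778)/(330 − 30.28) = 565 × 332.78/299.72 ≈ 627 Hz.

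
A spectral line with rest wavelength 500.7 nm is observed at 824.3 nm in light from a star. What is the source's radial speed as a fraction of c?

0.461

λ'/λ₀ = 1.6463 > 1 (redshift), so the source is receding.
λ'/λ₀ = √((1 + β)/(1 − β)) for a receding source ⇒ β = (r² − 1)/(r² + 1) with r = λ'/λ₀.
β = (2.7103 − 1)/(2.7103 + 1) ≈ 0.461.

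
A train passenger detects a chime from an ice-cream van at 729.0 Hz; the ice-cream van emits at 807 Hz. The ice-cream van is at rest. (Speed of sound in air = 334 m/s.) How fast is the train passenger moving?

32 m/s

f' < f, so the train passenger is receding.
f' = f · (v − v_o)/v ⇒ v_o = v · |f'/f − 1|.
v_o = 334 × |729.0/807 − 1| = 334 × 0.09665 ≈ 32 m/s.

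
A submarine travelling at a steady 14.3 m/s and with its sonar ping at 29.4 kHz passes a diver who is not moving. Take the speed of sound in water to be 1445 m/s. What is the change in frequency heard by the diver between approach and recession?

Approaching: f₁ = f · v/(v − v_s) = 29.4 × 1445/1430.7 ≈ 29.694 kHz.
Receding: f₂ = f · v/(v + v_s) = 29.4 × 1445/1459.3 ≈ 29.112 kHz.
Drop: f₁ − f₂ = 2f·v·v_s/(v² − v_s²) = 2 × 29.4 × 1445 × 14.3/(1445² − 14.3²) ≈ 0.582 kHz.

0.582 kHz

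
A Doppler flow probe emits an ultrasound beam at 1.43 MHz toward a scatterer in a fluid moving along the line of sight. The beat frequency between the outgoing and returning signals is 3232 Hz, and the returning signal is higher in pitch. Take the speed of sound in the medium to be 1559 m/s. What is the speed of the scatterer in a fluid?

Double Doppler shift off a moving reflector: f₂ = f₀ · (v + u)/(v − u) (u > 0 toward emitter).
Returning signal is higher, so f₂ = f₀ + Δf = 1430000 + 3232 = 1433232 Hz.
Rearranging, u = v · (f₂ − f₀)/(f₂ + f₀) = 1559 × 3232/2863232 ≈ 1.76 m/s.
So the scatterer in a fluid is moving at 1.76 m/s toward the emitter.

1.76 m/s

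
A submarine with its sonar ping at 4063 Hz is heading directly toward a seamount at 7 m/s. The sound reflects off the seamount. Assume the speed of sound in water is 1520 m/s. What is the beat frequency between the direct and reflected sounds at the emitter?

37.6 Hz

The seamount receives the sound from a moving source: f₁ = f₀ · v/(v − v_e) = 4063 × 1520/1513 ≈ 4081.8 Hz.
On the return leg the submarine is a moving observer: f₂ = f₁ · (v + v_e)/v = 4081.8 × 1527/1520 ≈ 4100.6 Hz.
Equivalently f₂ = f₀ · (v + v_e)/(v − v_e).
Beat against the emitted tone: |f₂ − f₀| = 2v_e·f₀/(v − v_e) = 2 × 7 × 4063/1513 ≈ 37.6 Hz.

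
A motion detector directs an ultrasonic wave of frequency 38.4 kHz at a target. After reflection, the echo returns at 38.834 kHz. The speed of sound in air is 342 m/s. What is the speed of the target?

Double Doppler shift off a moving reflector: f₂ = f₀ · (v + u)/(v − u) (u > 0 toward emitter).
Rearranging, u = v · (f₂ − f₀)/(f₂ + f₀) = 342 × 0.434/77.234 ≈ 1.92 m/s.
So the target is moving at 1.92 m/s toward the emitter.

1.92 m/s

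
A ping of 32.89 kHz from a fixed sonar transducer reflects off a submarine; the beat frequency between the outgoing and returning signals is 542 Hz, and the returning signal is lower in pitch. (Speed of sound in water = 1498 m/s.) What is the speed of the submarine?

Double Doppler shift off a moving reflector: f₂ = f₀ · (v + u)/(v − u) (u > 0 toward emitter).
Returning signal is lower, so f₂ = f₀ − Δf = 32890 − 542 = 32348 Hz.
Rearranging, u = v · (f₂ − f₀)/(f₂ + f₀) = 1498 × -542/65238 ≈ -12.4 m/s.
So the submarine is moving at 12.4 m/s away from the emitter.

12.4 m/s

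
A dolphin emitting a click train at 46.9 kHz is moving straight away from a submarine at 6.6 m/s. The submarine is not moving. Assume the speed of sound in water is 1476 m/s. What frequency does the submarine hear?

Moving source, stationary observer: f' = f · v/(v + v_s) since the source is receding.
f' = 46.9 × 1476/(1476 + 6.6) = 46.9 × 1476/1483 ≈ 46.7 kHz.

46.7 kHz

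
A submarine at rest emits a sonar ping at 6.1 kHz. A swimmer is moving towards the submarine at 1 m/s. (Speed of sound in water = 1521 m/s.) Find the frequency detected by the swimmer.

Only the observer moves, toward the source, so f' = f · (v + v_o)/v.
f' = 6.1 × (1521 + 1)/1521 = 6.1 × 1522/1521 ≈ 6.10 kHz.

6.10 kHz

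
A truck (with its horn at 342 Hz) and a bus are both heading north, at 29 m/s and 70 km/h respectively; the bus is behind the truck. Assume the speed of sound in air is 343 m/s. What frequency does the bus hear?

333 Hz

70 km/h = 19.44 m/s.
The bus is behind, so the truck is moving away from it while the bus is moving toward the truck.
With source receding and observer approaching, f' = f · (v + v_o)/(v + v_s).
f' = 342 × (343 + 19.44)/(343 + 29) = 342 × 362.44/372 ≈ 333 Hz.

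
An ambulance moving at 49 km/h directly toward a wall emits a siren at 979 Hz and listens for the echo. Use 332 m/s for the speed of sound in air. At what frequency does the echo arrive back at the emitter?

49 km/h = 13.61 m/s.
The wall receives the sound from a moving source: f₁ = f₀ · v/(v − v_e) = 979 × 332/318.39 ≈ 1021 Hz.
On the return leg the ambulance is a moving observer: f₂ = f₁ · (v + v_e)/v = 1021 × 345.61/332 ≈ 1063 Hz.
Equivalently f₂ = f₀ · (v + v_e)/(v − v_e).

1063 Hz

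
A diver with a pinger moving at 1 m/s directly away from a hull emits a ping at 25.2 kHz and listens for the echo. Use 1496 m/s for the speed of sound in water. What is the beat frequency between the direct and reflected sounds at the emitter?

33.7 Hz

The hull receives the sound from a moving source: f₁ = f₀ · v/(v + v_e) = 25.2 × 1496/1497 ≈ 25.1832 kHz.
On the return leg the diver with a pinger is a moving observer: f₂ = f₁ · (v − v_e)/v = 25.1832 × 1495/1496 ≈ 25.1663 kHz.
Beat against the emitted tone (with f₀ = 25200 Hz): |f₂ − f₀| = 2v_e·f₀/(v + v_e) = 2 × 1 × 25200/1497 ≈ 33.7 Hz.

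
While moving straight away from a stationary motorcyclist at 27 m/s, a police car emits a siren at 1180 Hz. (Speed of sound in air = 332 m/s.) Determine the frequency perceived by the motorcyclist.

With the source moving away from a stationary observer, f' = f · v/(v + v_s).
f' = 1180 × 332/(332 + 27) = 1180 × 332/359 ≈ 1091 Hz.

1091 Hz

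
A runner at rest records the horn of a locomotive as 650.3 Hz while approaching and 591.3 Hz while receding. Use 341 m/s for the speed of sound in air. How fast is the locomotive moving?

16.2 m/s

f₁/f₂ = (v + v_s)/(v − v_s), so v_s = v · (f₁ − f₂)/(f₁ + f₂).
v_s = 341 × (650.3 − 591.3)/(650.3 + 591.3) = 341 × 59.0/1241.6 ≈ 16.2 m/s.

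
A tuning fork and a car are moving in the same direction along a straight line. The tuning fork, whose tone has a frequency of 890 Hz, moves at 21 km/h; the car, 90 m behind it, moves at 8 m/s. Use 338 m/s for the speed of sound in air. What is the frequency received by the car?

21 km/h = 5.833 m/s.
The car is behind, so the tuning fork is moving away from it while the car is moving toward the tuning fork.
Both move, so f' = f · (v + v_o)/(v + v_s).
f' = 890 × (338 + 8)/(338 + 5.833) = 890 × 346/343.83 ≈ 896 Hz.

896 Hz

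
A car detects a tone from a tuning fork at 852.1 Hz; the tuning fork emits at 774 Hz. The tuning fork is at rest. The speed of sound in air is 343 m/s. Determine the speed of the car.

35 m/s

f' > f, so the car is approaching.
f' = f · (v + v_o)/v ⇒ v_o = v · |f'/f − 1|.
v_o = 343 × |852.1/774 − 1| = 343 × 0.1009 ≈ 35 m/s.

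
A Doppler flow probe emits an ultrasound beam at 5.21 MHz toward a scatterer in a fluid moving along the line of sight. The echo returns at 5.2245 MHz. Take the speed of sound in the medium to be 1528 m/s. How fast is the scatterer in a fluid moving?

Double Doppler shift off a moving reflector: f₂ = f₀ · (v + u)/(v − u) (u > 0 toward emitter).
Rearranging, u = v · (f₂ − f₀)/(f₂ + f₀) = 1528 × 0.0145/10.4345 ≈ 2.12 m/s.
So the scatterer in a fluid is moving at 2.12 m/s toward the emitter.

2.12 m/s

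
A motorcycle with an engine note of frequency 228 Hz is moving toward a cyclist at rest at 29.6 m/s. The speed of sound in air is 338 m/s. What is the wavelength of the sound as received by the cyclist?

1.35 m

Moving source, stationary observer: f' = f · v/(v − v_s) since the source is approaching.
f' = 228 × 338/(338 − 29.6) ≈ 250 Hz.
λ' = v/f' = 338/249.883 ≈ 1.35 m.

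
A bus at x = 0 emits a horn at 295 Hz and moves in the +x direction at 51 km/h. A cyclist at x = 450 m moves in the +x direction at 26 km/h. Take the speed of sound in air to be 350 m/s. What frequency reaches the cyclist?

51 km/h = 14.17 m/s; 26 km/h = 7.222 m/s.
The observer lies on the +x side, so the source is heading toward the observer and the observer is heading away from the source.
With source approaching and observer receding, f' = f · (v − v_o)/(v − v_s).
f' = 295 × (350 − 7.222)/(350 − 14.17) = 295 × 342.78/335.83 ≈ 301 Hz.

301 Hz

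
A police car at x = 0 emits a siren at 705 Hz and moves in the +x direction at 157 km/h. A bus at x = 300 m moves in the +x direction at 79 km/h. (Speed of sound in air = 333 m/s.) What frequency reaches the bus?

157 km/h = 43.61 m/s; 79 km/h = 21.94 m/s.
The observer lies on the +x side, so the source is heading toward the observer and the observer is heading away from the source.
With source approaching and observer receding, f' = f · (v − v_o)/(v − v_s).
f' = 705 × (333 − 21.94)/(333 − 43.61) = 705 × 311.06/289.39 ≈ 758 Hz.

758 Hz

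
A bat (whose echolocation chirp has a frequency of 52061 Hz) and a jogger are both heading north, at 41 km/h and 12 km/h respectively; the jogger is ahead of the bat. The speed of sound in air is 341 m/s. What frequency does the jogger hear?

53333 Hz

41 km/h = 11.39 m/s; 12 km/h = 3.333 m/s.
The jogger is ahead, so the bat is moving toward it while the jogger is moving away from the bat.
General Doppler shift: f' = f · (v − v_o)/(v − v_s).
f' = 52061 × (341 − 3.333)/(341 − 11.39) = 52061 × 337.67/329.61 ≈ 53333 Hz.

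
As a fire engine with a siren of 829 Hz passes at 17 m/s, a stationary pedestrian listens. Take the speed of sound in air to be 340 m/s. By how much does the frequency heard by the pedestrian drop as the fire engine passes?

Approaching: f₁ = f · v/(v − v_s) = 829 × 340/323 ≈ 872.6 Hz.
Receding: f₂ = f · v/(v + v_s) = 829 × 340/357 ≈ 789.5 Hz.
Drop: f₁ − f₂ = 2f·v·v_s/(v² − v_s²) = 2 × 829 × 340 × 17/(340² − 17²) ≈ 83.1 Hz.

83.1 Hz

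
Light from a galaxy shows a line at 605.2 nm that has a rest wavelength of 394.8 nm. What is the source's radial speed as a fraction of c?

λ'/λ₀ = 1.5329 > 1 (redshift), so the source is receding.
λ'/λ₀ = √((1 + β)/(1 − β)) for a receding source ⇒ β = (r² − 1)/(r² + 1) with r = λ'/λ₀.
β = (2.3499 − 1)/(2.3499 + 1) ≈ 0.403.

0.403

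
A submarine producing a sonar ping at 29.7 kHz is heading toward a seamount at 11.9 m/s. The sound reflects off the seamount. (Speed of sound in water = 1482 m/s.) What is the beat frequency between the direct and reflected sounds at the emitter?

481 Hz

The seamount receives the sound from a moving source: f₁ = f₀ · v/(v − v_e) = 29.7 × 1482/1470.1 ≈ 29.940 kHz.
On the return leg the submarine is a moving observer: f₂ = f₁ · (v + v_e)/v = 29.940 × 1493.9/1482 ≈ 30.181 kHz.
Equivalently f₂ = f₀ · (v + v_e)/(v − v_e).
Beat against the emitted tone (with f₀ = 29700 Hz): |f₂ − f₀| = 2v_e·f₀/(v − v_e) = 2 × 11.9 × 29700/1470.1 ≈ 481 Hz.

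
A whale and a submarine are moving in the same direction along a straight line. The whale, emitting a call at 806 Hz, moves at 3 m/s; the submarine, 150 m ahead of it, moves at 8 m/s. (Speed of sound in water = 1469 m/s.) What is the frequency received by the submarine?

803 Hz

The submarine is ahead, so the whale is moving toward it while the submarine is moving away from the whale.
Both move, so f' = f · (v − v_o)/(v − v_s).
f' = 806 × (1469 − 8)/(1469 − 3) = 806 × 1461/1466 ≈ 803 Hz.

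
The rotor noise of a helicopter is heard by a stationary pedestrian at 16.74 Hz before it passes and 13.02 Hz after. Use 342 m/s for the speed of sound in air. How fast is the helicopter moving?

f₁/f₂ = (v + v_s)/(v − v_s), so v_s = v · (f₁ − f₂)/(f₁ + f₂).
v_s = 342 × (16.74 − 13.02)/(16.74 + 13.02) = 342 × 3.72/29.76 ≈ 43 m/s.

43 m/s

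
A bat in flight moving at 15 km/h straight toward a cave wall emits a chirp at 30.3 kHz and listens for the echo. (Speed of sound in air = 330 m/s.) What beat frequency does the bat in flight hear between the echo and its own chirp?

15 km/h = 4.167 m/s.
The cave wall receives the sound from a moving source: f₁ = f₀ · v/(v − v_e) = 30.3 × 330/325.83 ≈ 30.687 kHz.
On the return leg the bat in flight is a moving observer: f₂ = f₁ · (v + v_e)/v = 30.687 × 334.17/330 ≈ 31.075 kHz.
Equivalently f₂ = f₀ · (v + v_e)/(v − v_e).
Beat against the emitted tone (with f₀ = 30300 Hz): |f₂ − f₀| = 2v_e·f₀/(v − v_e) = 2 × 4.167 × 30300/325.83 ≈ 775 Hz.

775 Hz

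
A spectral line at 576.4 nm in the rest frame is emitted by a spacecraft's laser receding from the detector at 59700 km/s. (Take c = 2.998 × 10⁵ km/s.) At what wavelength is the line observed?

705.3 nm

β = v/c = 59700/299800 = 0.1991.
Relativistic Doppler for wavelength: λ' = λ₀ · √((1 + β)/(1 − β)).
λ' = 576.4 × √(1.1991/0.8009) = 576.4 × 1.22364 ≈ 705.3 nm.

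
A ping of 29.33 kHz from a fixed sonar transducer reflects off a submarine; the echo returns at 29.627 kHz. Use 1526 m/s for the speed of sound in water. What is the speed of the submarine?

7.7 m/s

Double Doppler shift off a moving reflector: f₂ = f₀ · (v + u)/(v − u) (u > 0 toward emitter).
Rearranging, u = v · (f₂ − f₀)/(f₂ + f₀) = 1526 × 0.297/58.957 ≈ 7.7 m/s.
So the submarine is moving at 7.7 m/s toward the emitter.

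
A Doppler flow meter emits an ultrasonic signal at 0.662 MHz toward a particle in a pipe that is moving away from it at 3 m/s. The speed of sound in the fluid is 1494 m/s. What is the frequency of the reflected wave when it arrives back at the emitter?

0.6593 MHz

The particle in a pipe first receives the wave as a moving observer: f₁ = f₀ · (v − u)/v = 0.662 × (1494 − 3)/1494 ≈ 0.6607 MHz.
The reflection then acts as a moving source: f₂ = f₁ · v/(v + u) ≈ 0.6593 MHz.
Equivalently f₂ = f₀ · (v − u)/(v + u).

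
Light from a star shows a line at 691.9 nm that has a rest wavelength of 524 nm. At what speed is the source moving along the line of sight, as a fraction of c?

λ'/λ₀ = 1.3204 > 1 (redshift), so the source is receding.
λ'/λ₀ = √((1 + β)/(1 − β)) for a receding source ⇒ β = (r² − 1)/(r² + 1) with r = λ'/λ₀.
β = (1.7435 − 1)/(1.7435 + 1) ≈ 0.271.

0.271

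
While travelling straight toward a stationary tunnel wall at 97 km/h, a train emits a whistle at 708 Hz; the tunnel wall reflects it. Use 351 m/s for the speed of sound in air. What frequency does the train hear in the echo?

826 Hz

97 km/h = 26.94 m/s.
The tunnel wall receives the sound from a moving source: f₁ = f₀ · v/(v − v_e) = 708 × 351/324.06 ≈ 767 Hz.
On the return leg the train is a moving observer: f₂ = f₁ · (v + v_e)/v = 767 × 377.94/351 ≈ 826 Hz.
Equivalently f₂ = f₀ · (v + v_e)/(v − v_e).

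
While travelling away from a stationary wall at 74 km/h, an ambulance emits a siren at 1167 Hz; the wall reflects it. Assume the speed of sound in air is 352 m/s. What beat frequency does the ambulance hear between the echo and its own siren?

74 km/h = 20.56 m/s.
The wall receives the sound from a moving source: f₁ = f₀ · v/(v + v_e) = 1167 × 352/372.56 ≈ 1102.6 Hz.
On the return leg the ambulance is a moving observer: f₂ = f₁ · (v − v_e)/v = 1102.6 × 331.44/352 ≈ 1038.2 Hz.
Equivalently f₂ = f₀ · (v − v_e)/(v + v_e).
Beat against the emitted tone: |f₂ − f₀| = 2v_e·f₀/(v + v_e) = 2 × 20.56 × 1167/372.56 ≈ 129 Hz.

129 Hz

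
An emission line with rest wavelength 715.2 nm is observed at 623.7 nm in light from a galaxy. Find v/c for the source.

0.136

λ'/λ₀ = 0.8721 < 1 (blueshift), so the source is approaching.
λ'/λ₀ = √((1 − β)/(1 + β)) for an approaching source ⇒ β = (1 − r²)/(1 + r²) with r = λ'/λ₀.
β = (1 − 0.7605)/(1 + 0.7605) ≈ 0.136.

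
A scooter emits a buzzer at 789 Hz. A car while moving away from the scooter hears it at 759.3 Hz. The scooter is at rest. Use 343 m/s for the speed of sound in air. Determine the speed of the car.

12.9 m/s

f' = f · (v − v_o)/v ⇒ v_o = v · |f'/f − 1|.
v_o = 343 × |759.3/789 − 1| = 343 × 0.03764 ≈ 12.9 m/s.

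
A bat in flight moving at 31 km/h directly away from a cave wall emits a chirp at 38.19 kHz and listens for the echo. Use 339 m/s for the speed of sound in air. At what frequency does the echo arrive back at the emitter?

31 km/h = 8.611 m/s.
The cave wall receives the sound from a moving source: f₁ = f₀ · v/(v + v_e) = 38.19 × 339/347.61 ≈ 37.2 kHz.
On the return leg the bat in flight is a moving observer: f₂ = f₁ · (v − v_e)/v = 37.2 × 330.39/339 ≈ 36.3 kHz.
Equivalently f₂ = f₀ · (v − v_e)/(v + v_e).

36.3 kHz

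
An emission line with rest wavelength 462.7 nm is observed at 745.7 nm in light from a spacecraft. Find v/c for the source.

λ'/λ₀ = 1.6116 > 1 (redshift), so the source is receding.
λ'/λ₀ = √((1 + β)/(1 − β)) for a receding source ⇒ β = (r² − 1)/(r² + 1) with r = λ'/λ₀.
β = (2.5973 − 1)/(2.5973 + 1) ≈ 0.444.

0.444c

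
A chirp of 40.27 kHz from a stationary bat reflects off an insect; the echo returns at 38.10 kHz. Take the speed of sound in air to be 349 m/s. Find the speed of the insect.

Double Doppler shift off a moving reflector: f₂ = f₀ · (v + u)/(v − u) (u > 0 toward emitter).
Rearranging, u = v · (f₂ − f₀)/(f₂ + f₀) = 349 × -2.17/78.37 ≈ -9.7 m/s.
So the insect is moving at 9.7 m/s away from the emitter.

9.7 m/s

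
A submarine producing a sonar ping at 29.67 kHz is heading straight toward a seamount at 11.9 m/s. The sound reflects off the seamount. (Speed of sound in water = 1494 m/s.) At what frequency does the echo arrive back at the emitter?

The seamount receives the sound from a moving source: f₁ = f₀ · v/(v − v_e) = 29.67 × 1494/1482.1 ≈ 29.9 kHz.
On the return leg the submarine is a moving observer: f₂ = f₁ · (v + v_e)/v = 29.9 × 1505.9/1494 ≈ 30.1 kHz.

30.1 kHz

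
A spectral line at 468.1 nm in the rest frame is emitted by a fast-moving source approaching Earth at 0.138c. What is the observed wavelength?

407.4 nm

Relativistic Doppler for wavelength: λ' = λ₀ · √((1 − β)/(1 + β)).
λ' = 468.1 × √(0.8620/1.1380) = 468.1 × 0.87033 ≈ 407.4 nm.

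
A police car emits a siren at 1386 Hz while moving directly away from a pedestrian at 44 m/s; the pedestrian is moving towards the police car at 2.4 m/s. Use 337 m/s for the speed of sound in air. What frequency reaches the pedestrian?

1235 Hz

General Doppler shift: f' = f · (v + v_o)/(v + v_s).
f' = 1386 × (337 + 2.4)/(337 + 44) = 1386 × 339.4/381 ≈ 1235 Hz.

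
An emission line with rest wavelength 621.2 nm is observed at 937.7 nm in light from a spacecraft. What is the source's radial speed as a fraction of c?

0.390

λ'/λ₀ = 1.5095 > 1 (redshift), so the source is receding.
λ'/λ₀ = √((1 + β)/(1 − β)) for a receding source ⇒ β = (r² − 1)/(r² + 1) with r = λ'/λ₀.
β = (2.2786 − 1)/(2.2786 + 1) ≈ 0.390.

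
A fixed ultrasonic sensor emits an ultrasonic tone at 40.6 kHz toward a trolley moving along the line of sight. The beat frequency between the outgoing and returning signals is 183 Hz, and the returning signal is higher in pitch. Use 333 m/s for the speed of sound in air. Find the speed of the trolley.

0.75 m/s

Double Doppler shift off a moving reflector: f₂ = f₀ · (v + u)/(v − u) (u > 0 toward emitter).
Returning signal is higher, so f₂ = f₀ + Δf = 40600 + 183 = 40783 Hz.
Rearranging, u = v · (f₂ − f₀)/(f₂ + f₀) = 333 × 183/81383 ≈ 0.75 m/s.
So the trolley is moving at 0.75 m/s toward the emitter.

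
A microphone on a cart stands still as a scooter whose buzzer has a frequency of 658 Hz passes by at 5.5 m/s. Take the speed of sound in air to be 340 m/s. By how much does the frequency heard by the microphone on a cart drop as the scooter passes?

21.3 Hz

Approaching: f₁ = f · v/(v − v_s) = 658 × 340/334.5 ≈ 668.8 Hz.
Receding: f₂ = f · v/(v + v_s) = 658 × 340/345.5 ≈ 647.5 Hz.
Drop: f₁ − f₂ = 2f·v·v_s/(v² − v_s²) = 2 × 658 × 340 × 5.5/(340² − 5.5²) ≈ 21.3 Hz.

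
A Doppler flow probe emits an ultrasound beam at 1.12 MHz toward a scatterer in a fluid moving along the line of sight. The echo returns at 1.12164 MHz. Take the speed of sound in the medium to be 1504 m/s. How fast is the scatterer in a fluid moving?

Double Doppler shift off a moving reflector: f₂ = f₀ · (v + u)/(v − u) (u > 0 toward emitter).
Rearranging, u = v · (f₂ − f₀)/(f₂ + f₀) = 1504 × 0.00164/2.24164 ≈ 1.10 m/s.
So the scatterer in a fluid is moving at 1.10 m/s toward the emitter.

1.10 m/s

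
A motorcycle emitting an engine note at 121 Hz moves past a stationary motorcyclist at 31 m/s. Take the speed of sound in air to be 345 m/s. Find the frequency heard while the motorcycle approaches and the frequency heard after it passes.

133 Hz approaching; 111 Hz receding

Approaching: f₁ = f · v/(v − v_s) = 121 × 345/314 ≈ 133 Hz.
Receding: f₂ = f · v/(v + v_s) = 121 × 345/376 ≈ 111 Hz.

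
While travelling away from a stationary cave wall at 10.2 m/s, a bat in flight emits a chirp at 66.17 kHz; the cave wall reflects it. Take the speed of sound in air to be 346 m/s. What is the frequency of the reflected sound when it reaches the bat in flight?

62.4 kHz

The cave wall receives the sound from a moving source: f₁ = f₀ · v/(v + v_e) = 66.17 × 346/356.2 ≈ 64.3 kHz.
On the return leg the bat in flight is a moving observer: f₂ = f₁ · (v − v_e)/v = 64.3 × 335.8/346 ≈ 62.4 kHz.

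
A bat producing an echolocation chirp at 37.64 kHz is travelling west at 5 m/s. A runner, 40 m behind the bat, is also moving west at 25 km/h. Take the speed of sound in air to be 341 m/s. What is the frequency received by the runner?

25 km/h = 6.944 m/s.
The runner is behind, so the bat is moving away from it while the runner is moving toward the bat.
Both move, so f' = f · (v + v_o)/(v + v_s).
f' = 37.64 × (341 + 6.944)/(341 + 5) = 37.64 × 347.94/346 ≈ 37.9 kHz.

37.9 kHz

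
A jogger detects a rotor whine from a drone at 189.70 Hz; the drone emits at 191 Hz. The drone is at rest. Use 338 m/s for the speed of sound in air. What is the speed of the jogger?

2.30 m/s

f' < f, so the jogger is receding.
f' = f · (v − v_o)/v ⇒ v_o = v · |f'/f − 1|.
v_o = 338 × |189.70/191 − 1| = 338 × 0.006806 ≈ 2.30 m/s.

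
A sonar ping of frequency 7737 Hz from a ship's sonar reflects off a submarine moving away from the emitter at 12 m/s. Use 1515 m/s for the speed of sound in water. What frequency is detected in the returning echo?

At the submarine (a moving observer), f₁ = f₀ · (v − u)/v = 7737 × 1503/1515 ≈ 7676 Hz.
The reflection then acts as a moving source: f₂ = f₁ · v/(v + u) ≈ 7615 Hz.
Equivalently f₂ = f₀ · (v − u)/(v + u).

7615 Hz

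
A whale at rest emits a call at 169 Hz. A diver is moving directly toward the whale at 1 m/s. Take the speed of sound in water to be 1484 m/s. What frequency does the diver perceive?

169 Hz

Only the observer moves, toward the source, so f' = f · (v + v_o)/v.
f' = 169 × (1484 + 1)/1484 = 169 × 1485/1484 ≈ 169 Hz.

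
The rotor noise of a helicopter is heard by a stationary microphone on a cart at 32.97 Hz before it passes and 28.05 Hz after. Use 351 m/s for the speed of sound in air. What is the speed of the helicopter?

f₁/f₂ = (v + v_s)/(v − v_s), so v_s = v · (f₁ − f₂)/(f₁ + f₂).
v_s = 351 × (32.97 − 28.05)/(32.97 + 28.05) = 351 × 4.92/61.02 ≈ 28 m/s.

28 m/s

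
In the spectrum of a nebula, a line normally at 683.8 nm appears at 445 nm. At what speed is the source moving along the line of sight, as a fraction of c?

λ'/λ₀ = 0.6508 < 1 (blueshift), so the source is approaching.
λ'/λ₀ = √((1 − β)/(1 + β)) for an approaching source ⇒ β = (1 − r²)/(1 + r²) with r = λ'/λ₀.
β = (1 − 0.4235)/(1 + 0.4235) ≈ 0.405.

0.405c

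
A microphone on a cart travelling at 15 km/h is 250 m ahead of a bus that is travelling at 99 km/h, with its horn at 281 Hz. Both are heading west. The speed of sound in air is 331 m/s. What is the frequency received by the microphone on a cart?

303 Hz

99 km/h = 27.5 m/s; 15 km/h = 4.167 m/s.
The microphone on a cart is ahead, so the bus is moving toward it while the microphone on a cart is moving away from the bus.
With source approaching and observer receding, f' = f · (v − v_o)/(v − v_s).
f' = 281 × (331 − 4.167)/(331 − 27.5) = 281 × 326.83/303.5 ≈ 303 Hz.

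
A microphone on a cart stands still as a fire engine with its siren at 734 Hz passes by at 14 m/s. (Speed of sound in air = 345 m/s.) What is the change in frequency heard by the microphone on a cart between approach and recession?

59.7 Hz

Approaching: f₁ = f · v/(v − v_s) = 734 × 345/331 ≈ 765.0 Hz.
Receding: f₂ = f · v/(v + v_s) = 734 × 345/359 ≈ 705.4 Hz.
Drop: f₁ − f₂ = 2f·v·v_s/(v² − v_s²) = 2 × 734 × 345 × 14/(345² − 14²) ≈ 59.7 Hz.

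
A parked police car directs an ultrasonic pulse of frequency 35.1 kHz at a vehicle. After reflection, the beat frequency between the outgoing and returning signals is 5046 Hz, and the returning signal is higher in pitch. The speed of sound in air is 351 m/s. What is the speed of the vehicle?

23.5 m/s

Double Doppler shift off a moving reflector: f₂ = f₀ · (v + u)/(v − u) (u > 0 toward emitter).
Returning signal is higher, so f₂ = f₀ + Δf = 35100 + 5046 = 40146 Hz.
Rearranging, u = v · (f₂ − f₀)/(f₂ + f₀) = 351 × 5046/75246 ≈ 23.5 m/s.
So the vehicle is moving at 23.5 m/s toward the emitter.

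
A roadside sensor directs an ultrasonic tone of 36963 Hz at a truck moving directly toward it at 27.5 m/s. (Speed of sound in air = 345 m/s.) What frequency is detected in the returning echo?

43366 Hz

At the truck (a moving observer), f₁ = f₀ · (v + u)/v = 36963 × 372.5/345 ≈ 39909 Hz.
The reflection then acts as a moving source: f₂ = f₁ · v/(v − u) ≈ 43366 Hz.
Equivalently f₂ = f₀ · (v + u)/(v − u).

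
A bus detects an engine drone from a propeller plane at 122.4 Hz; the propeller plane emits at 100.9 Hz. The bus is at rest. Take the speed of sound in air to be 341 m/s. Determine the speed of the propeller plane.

60 m/s

f' > f, so the propeller plane is approaching.
f' = f · v/(v − v_s) ⇒ v_s = v · |1 − f/f'|.
v_s = 341 × |1 − 100.9/122.4| = 341 × 0.1757 ≈ 60 m/s.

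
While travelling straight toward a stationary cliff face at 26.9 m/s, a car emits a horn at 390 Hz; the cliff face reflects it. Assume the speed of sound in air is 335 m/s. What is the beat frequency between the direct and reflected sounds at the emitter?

68 Hz

The cliff face receives the sound from a moving source: f₁ = f₀ · v/(v − v_e) = 390 × 335/308.1 ≈ 424.1 Hz.
On the return leg the car is a moving observer: f₂ = f₁ · (v + v_e)/v = 424.1 × 361.9/335 ≈ 458.1 Hz.
Equivalently f₂ = f₀ · (v + v_e)/(v − v_e).
Beat against the emitted tone: |f₂ − f₀| = 2v_e·f₀/(v − v_e) = 2 × 26.9 × 390/308.1 ≈ 68 Hz.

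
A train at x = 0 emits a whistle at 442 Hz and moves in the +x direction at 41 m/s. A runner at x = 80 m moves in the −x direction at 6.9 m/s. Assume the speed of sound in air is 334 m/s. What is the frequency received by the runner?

514 Hz

The observer lies on the +x side, so the source is heading toward the observer and the observer is heading toward the source.
Both move, so f' = f · (v + v_o)/(v − v_s).
f' = 442 × (334 + 6.9)/(334 − 41) = 442 × 340.9/293 ≈ 514 Hz.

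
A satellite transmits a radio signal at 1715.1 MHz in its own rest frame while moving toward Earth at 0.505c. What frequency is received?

2990.6 MHz

Relativistic Doppler for frequency: f' = f₀ · √((1 + β)/(1 − β)).
f' = 1715.1 × √(1.5050/0.4950) = 1715.1 × 1.74368 ≈ 2990.6 MHz.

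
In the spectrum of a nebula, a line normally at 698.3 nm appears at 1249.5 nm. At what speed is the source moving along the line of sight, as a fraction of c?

0.524c

λ'/λ₀ = 1.7893 > 1 (redshift), so the source is receding.
λ'/λ₀ = √((1 + β)/(1 − β)) for a receding source ⇒ β = (r² − 1)/(r² + 1) with r = λ'/λ₀.
β = (3.2018 − 1)/(3.2018 + 1) ≈ 0.524.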